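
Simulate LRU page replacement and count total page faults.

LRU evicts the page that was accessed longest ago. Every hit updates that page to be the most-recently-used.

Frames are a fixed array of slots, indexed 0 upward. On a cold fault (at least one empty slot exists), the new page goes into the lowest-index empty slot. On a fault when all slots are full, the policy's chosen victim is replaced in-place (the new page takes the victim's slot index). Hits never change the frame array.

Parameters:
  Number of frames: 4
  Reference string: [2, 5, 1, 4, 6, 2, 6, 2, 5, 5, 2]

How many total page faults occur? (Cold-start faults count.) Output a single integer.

Answer: 7

Derivation:
Step 0: ref 2 → FAULT, frames=[2,-,-,-]
Step 1: ref 5 → FAULT, frames=[2,5,-,-]
Step 2: ref 1 → FAULT, frames=[2,5,1,-]
Step 3: ref 4 → FAULT, frames=[2,5,1,4]
Step 4: ref 6 → FAULT (evict 2), frames=[6,5,1,4]
Step 5: ref 2 → FAULT (evict 5), frames=[6,2,1,4]
Step 6: ref 6 → HIT, frames=[6,2,1,4]
Step 7: ref 2 → HIT, frames=[6,2,1,4]
Step 8: ref 5 → FAULT (evict 1), frames=[6,2,5,4]
Step 9: ref 5 → HIT, frames=[6,2,5,4]
Step 10: ref 2 → HIT, frames=[6,2,5,4]
Total faults: 7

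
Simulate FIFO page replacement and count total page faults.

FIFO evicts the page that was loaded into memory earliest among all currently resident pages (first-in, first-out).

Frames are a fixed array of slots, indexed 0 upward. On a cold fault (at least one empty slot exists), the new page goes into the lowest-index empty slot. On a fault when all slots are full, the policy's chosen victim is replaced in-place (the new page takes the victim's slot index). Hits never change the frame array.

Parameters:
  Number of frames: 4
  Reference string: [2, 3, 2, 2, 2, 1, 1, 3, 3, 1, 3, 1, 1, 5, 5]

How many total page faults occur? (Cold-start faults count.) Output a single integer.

Answer: 4

Derivation:
Step 0: ref 2 → FAULT, frames=[2,-,-,-]
Step 1: ref 3 → FAULT, frames=[2,3,-,-]
Step 2: ref 2 → HIT, frames=[2,3,-,-]
Step 3: ref 2 → HIT, frames=[2,3,-,-]
Step 4: ref 2 → HIT, frames=[2,3,-,-]
Step 5: ref 1 → FAULT, frames=[2,3,1,-]
Step 6: ref 1 → HIT, frames=[2,3,1,-]
Step 7: ref 3 → HIT, frames=[2,3,1,-]
Step 8: ref 3 → HIT, frames=[2,3,1,-]
Step 9: ref 1 → HIT, frames=[2,3,1,-]
Step 10: ref 3 → HIT, frames=[2,3,1,-]
Step 11: ref 1 → HIT, frames=[2,3,1,-]
Step 12: ref 1 → HIT, frames=[2,3,1,-]
Step 13: ref 5 → FAULT, frames=[2,3,1,5]
Step 14: ref 5 → HIT, frames=[2,3,1,5]
Total faults: 4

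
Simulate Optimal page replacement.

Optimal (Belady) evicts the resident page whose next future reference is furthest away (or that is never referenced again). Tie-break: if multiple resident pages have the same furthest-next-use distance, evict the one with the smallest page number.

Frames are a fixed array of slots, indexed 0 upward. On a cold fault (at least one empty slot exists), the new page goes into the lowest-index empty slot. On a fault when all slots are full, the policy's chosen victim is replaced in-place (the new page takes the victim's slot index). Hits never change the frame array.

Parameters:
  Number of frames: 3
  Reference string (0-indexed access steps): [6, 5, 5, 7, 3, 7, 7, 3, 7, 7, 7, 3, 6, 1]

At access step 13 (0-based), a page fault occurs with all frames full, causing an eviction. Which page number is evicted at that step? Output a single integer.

Answer: 3

Derivation:
Step 0: ref 6 -> FAULT, frames=[6,-,-]
Step 1: ref 5 -> FAULT, frames=[6,5,-]
Step 2: ref 5 -> HIT, frames=[6,5,-]
Step 3: ref 7 -> FAULT, frames=[6,5,7]
Step 4: ref 3 -> FAULT, evict 5, frames=[6,3,7]
Step 5: ref 7 -> HIT, frames=[6,3,7]
Step 6: ref 7 -> HIT, frames=[6,3,7]
Step 7: ref 3 -> HIT, frames=[6,3,7]
Step 8: ref 7 -> HIT, frames=[6,3,7]
Step 9: ref 7 -> HIT, frames=[6,3,7]
Step 10: ref 7 -> HIT, frames=[6,3,7]
Step 11: ref 3 -> HIT, frames=[6,3,7]
Step 12: ref 6 -> HIT, frames=[6,3,7]
Step 13: ref 1 -> FAULT, evict 3, frames=[6,1,7]
At step 13: evicted page 3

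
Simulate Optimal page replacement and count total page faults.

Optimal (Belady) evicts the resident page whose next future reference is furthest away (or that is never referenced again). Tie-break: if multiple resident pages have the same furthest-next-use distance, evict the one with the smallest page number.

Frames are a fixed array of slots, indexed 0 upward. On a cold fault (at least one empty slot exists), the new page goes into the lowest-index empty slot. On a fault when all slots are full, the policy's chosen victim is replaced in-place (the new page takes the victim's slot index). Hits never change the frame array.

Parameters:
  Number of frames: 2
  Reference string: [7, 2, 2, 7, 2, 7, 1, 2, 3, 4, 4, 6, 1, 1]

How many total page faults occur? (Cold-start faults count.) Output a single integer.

Answer: 6

Derivation:
Step 0: ref 7 → FAULT, frames=[7,-]
Step 1: ref 2 → FAULT, frames=[7,2]
Step 2: ref 2 → HIT, frames=[7,2]
Step 3: ref 7 → HIT, frames=[7,2]
Step 4: ref 2 → HIT, frames=[7,2]
Step 5: ref 7 → HIT, frames=[7,2]
Step 6: ref 1 → FAULT (evict 7), frames=[1,2]
Step 7: ref 2 → HIT, frames=[1,2]
Step 8: ref 3 → FAULT (evict 2), frames=[1,3]
Step 9: ref 4 → FAULT (evict 3), frames=[1,4]
Step 10: ref 4 → HIT, frames=[1,4]
Step 11: ref 6 → FAULT (evict 4), frames=[1,6]
Step 12: ref 1 → HIT, frames=[1,6]
Step 13: ref 1 → HIT, frames=[1,6]
Total faults: 6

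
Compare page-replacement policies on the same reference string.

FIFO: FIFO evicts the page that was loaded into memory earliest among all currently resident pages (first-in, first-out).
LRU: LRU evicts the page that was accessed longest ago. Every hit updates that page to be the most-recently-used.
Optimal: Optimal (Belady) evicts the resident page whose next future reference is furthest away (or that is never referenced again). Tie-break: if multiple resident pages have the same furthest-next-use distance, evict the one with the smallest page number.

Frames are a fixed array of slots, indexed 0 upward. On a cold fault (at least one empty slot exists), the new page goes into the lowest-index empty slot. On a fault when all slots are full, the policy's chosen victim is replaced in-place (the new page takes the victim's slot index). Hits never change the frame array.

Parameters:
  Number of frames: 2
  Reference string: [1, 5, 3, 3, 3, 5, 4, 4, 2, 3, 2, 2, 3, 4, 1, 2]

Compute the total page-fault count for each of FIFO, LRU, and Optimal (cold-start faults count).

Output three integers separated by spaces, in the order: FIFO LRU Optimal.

--- FIFO ---
  step 0: ref 1 -> FAULT, frames=[1,-] (faults so far: 1)
  step 1: ref 5 -> FAULT, frames=[1,5] (faults so far: 2)
  step 2: ref 3 -> FAULT, evict 1, frames=[3,5] (faults so far: 3)
  step 3: ref 3 -> HIT, frames=[3,5] (faults so far: 3)
  step 4: ref 3 -> HIT, frames=[3,5] (faults so far: 3)
  step 5: ref 5 -> HIT, frames=[3,5] (faults so far: 3)
  step 6: ref 4 -> FAULT, evict 5, frames=[3,4] (faults so far: 4)
  step 7: ref 4 -> HIT, frames=[3,4] (faults so far: 4)
  step 8: ref 2 -> FAULT, evict 3, frames=[2,4] (faults so far: 5)
  step 9: ref 3 -> FAULT, evict 4, frames=[2,3] (faults so far: 6)
  step 10: ref 2 -> HIT, frames=[2,3] (faults so far: 6)
  step 11: ref 2 -> HIT, frames=[2,3] (faults so far: 6)
  step 12: ref 3 -> HIT, frames=[2,3] (faults so far: 6)
  step 13: ref 4 -> FAULT, evict 2, frames=[4,3] (faults so far: 7)
  step 14: ref 1 -> FAULT, evict 3, frames=[4,1] (faults so far: 8)
  step 15: ref 2 -> FAULT, evict 4, frames=[2,1] (faults so far: 9)
  FIFO total faults: 9
--- LRU ---
  step 0: ref 1 -> FAULT, frames=[1,-] (faults so far: 1)
  step 1: ref 5 -> FAULT, frames=[1,5] (faults so far: 2)
  step 2: ref 3 -> FAULT, evict 1, frames=[3,5] (faults so far: 3)
  step 3: ref 3 -> HIT, frames=[3,5] (faults so far: 3)
  step 4: ref 3 -> HIT, frames=[3,5] (faults so far: 3)
  step 5: ref 5 -> HIT, frames=[3,5] (faults so far: 3)
  step 6: ref 4 -> FAULT, evict 3, frames=[4,5] (faults so far: 4)
  step 7: ref 4 -> HIT, frames=[4,5] (faults so far: 4)
  step 8: ref 2 -> FAULT, evict 5, frames=[4,2] (faults so far: 5)
  step 9: ref 3 -> FAULT, evict 4, frames=[3,2] (faults so far: 6)
  step 10: ref 2 -> HIT, frames=[3,2] (faults so far: 6)
  step 11: ref 2 -> HIT, frames=[3,2] (faults so far: 6)
  step 12: ref 3 -> HIT, frames=[3,2] (faults so far: 6)
  step 13: ref 4 -> FAULT, evict 2, frames=[3,4] (faults so far: 7)
  step 14: ref 1 -> FAULT, evict 3, frames=[1,4] (faults so far: 8)
  step 15: ref 2 -> FAULT, evict 4, frames=[1,2] (faults so far: 9)
  LRU total faults: 9
--- Optimal ---
  step 0: ref 1 -> FAULT, frames=[1,-] (faults so far: 1)
  step 1: ref 5 -> FAULT, frames=[1,5] (faults so far: 2)
  step 2: ref 3 -> FAULT, evict 1, frames=[3,5] (faults so far: 3)
  step 3: ref 3 -> HIT, frames=[3,5] (faults so far: 3)
  step 4: ref 3 -> HIT, frames=[3,5] (faults so far: 3)
  step 5: ref 5 -> HIT, frames=[3,5] (faults so far: 3)
  step 6: ref 4 -> FAULT, evict 5, frames=[3,4] (faults so far: 4)
  step 7: ref 4 -> HIT, frames=[3,4] (faults so far: 4)
  step 8: ref 2 -> FAULT, evict 4, frames=[3,2] (faults so far: 5)
  step 9: ref 3 -> HIT, frames=[3,2] (faults so far: 5)
  step 10: ref 2 -> HIT, frames=[3,2] (faults so far: 5)
  step 11: ref 2 -> HIT, frames=[3,2] (faults so far: 5)
  step 12: ref 3 -> HIT, frames=[3,2] (faults so far: 5)
  step 13: ref 4 -> FAULT, evict 3, frames=[4,2] (faults so far: 6)
  step 14: ref 1 -> FAULT, evict 4, frames=[1,2] (faults so far: 7)
  step 15: ref 2 -> HIT, frames=[1,2] (faults so far: 7)
  Optimal total faults: 7

Answer: 9 9 7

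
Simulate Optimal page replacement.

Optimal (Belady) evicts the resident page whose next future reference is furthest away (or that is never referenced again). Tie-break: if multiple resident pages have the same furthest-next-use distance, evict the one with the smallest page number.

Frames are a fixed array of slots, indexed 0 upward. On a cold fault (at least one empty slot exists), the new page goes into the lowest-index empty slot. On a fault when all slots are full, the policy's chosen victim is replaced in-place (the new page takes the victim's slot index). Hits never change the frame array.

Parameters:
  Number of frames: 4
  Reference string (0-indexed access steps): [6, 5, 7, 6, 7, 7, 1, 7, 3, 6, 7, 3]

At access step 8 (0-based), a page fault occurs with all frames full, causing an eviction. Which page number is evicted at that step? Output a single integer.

Answer: 1

Derivation:
Step 0: ref 6 -> FAULT, frames=[6,-,-,-]
Step 1: ref 5 -> FAULT, frames=[6,5,-,-]
Step 2: ref 7 -> FAULT, frames=[6,5,7,-]
Step 3: ref 6 -> HIT, frames=[6,5,7,-]
Step 4: ref 7 -> HIT, frames=[6,5,7,-]
Step 5: ref 7 -> HIT, frames=[6,5,7,-]
Step 6: ref 1 -> FAULT, frames=[6,5,7,1]
Step 7: ref 7 -> HIT, frames=[6,5,7,1]
Step 8: ref 3 -> FAULT, evict 1, frames=[6,5,7,3]
At step 8: evicted page 1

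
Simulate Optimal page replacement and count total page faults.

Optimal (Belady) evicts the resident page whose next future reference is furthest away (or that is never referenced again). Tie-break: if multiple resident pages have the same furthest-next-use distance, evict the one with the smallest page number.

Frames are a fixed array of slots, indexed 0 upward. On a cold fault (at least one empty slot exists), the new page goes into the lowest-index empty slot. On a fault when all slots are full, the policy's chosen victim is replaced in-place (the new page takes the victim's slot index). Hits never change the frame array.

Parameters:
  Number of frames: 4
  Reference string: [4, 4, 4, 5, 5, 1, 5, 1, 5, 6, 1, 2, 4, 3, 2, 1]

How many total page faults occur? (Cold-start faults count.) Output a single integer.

Step 0: ref 4 → FAULT, frames=[4,-,-,-]
Step 1: ref 4 → HIT, frames=[4,-,-,-]
Step 2: ref 4 → HIT, frames=[4,-,-,-]
Step 3: ref 5 → FAULT, frames=[4,5,-,-]
Step 4: ref 5 → HIT, frames=[4,5,-,-]
Step 5: ref 1 → FAULT, frames=[4,5,1,-]
Step 6: ref 5 → HIT, frames=[4,5,1,-]
Step 7: ref 1 → HIT, frames=[4,5,1,-]
Step 8: ref 5 → HIT, frames=[4,5,1,-]
Step 9: ref 6 → FAULT, frames=[4,5,1,6]
Step 10: ref 1 → HIT, frames=[4,5,1,6]
Step 11: ref 2 → FAULT (evict 5), frames=[4,2,1,6]
Step 12: ref 4 → HIT, frames=[4,2,1,6]
Step 13: ref 3 → FAULT (evict 4), frames=[3,2,1,6]
Step 14: ref 2 → HIT, frames=[3,2,1,6]
Step 15: ref 1 → HIT, frames=[3,2,1,6]
Total faults: 6

Answer: 6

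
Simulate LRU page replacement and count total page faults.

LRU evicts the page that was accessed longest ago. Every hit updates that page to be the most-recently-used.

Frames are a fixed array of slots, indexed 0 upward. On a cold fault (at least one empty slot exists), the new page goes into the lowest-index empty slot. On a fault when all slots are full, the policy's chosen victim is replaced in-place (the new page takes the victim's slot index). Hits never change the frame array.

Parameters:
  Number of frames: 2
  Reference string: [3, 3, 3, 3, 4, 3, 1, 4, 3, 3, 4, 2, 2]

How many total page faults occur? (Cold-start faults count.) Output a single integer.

Step 0: ref 3 → FAULT, frames=[3,-]
Step 1: ref 3 → HIT, frames=[3,-]
Step 2: ref 3 → HIT, frames=[3,-]
Step 3: ref 3 → HIT, frames=[3,-]
Step 4: ref 4 → FAULT, frames=[3,4]
Step 5: ref 3 → HIT, frames=[3,4]
Step 6: ref 1 → FAULT (evict 4), frames=[3,1]
Step 7: ref 4 → FAULT (evict 3), frames=[4,1]
Step 8: ref 3 → FAULT (evict 1), frames=[4,3]
Step 9: ref 3 → HIT, frames=[4,3]
Step 10: ref 4 → HIT, frames=[4,3]
Step 11: ref 2 → FAULT (evict 3), frames=[4,2]
Step 12: ref 2 → HIT, frames=[4,2]
Total faults: 6

Answer: 6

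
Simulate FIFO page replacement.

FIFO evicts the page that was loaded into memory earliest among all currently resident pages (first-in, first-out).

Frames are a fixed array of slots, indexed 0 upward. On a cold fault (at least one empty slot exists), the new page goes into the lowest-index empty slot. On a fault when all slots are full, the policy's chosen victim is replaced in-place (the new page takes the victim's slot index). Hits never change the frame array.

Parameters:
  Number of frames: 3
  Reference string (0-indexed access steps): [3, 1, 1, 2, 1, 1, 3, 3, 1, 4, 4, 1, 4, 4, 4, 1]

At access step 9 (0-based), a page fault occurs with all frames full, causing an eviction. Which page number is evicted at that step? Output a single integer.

Answer: 3

Derivation:
Step 0: ref 3 -> FAULT, frames=[3,-,-]
Step 1: ref 1 -> FAULT, frames=[3,1,-]
Step 2: ref 1 -> HIT, frames=[3,1,-]
Step 3: ref 2 -> FAULT, frames=[3,1,2]
Step 4: ref 1 -> HIT, frames=[3,1,2]
Step 5: ref 1 -> HIT, frames=[3,1,2]
Step 6: ref 3 -> HIT, frames=[3,1,2]
Step 7: ref 3 -> HIT, frames=[3,1,2]
Step 8: ref 1 -> HIT, frames=[3,1,2]
Step 9: ref 4 -> FAULT, evict 3, frames=[4,1,2]
At step 9: evicted page 3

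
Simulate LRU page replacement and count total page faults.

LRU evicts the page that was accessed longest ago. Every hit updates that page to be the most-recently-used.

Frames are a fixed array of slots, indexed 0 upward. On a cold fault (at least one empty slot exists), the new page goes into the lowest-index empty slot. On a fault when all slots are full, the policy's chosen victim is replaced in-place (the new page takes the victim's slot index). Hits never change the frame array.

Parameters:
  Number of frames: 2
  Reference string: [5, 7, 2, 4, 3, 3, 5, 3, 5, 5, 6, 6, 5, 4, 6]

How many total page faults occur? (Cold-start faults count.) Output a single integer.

Step 0: ref 5 → FAULT, frames=[5,-]
Step 1: ref 7 → FAULT, frames=[5,7]
Step 2: ref 2 → FAULT (evict 5), frames=[2,7]
Step 3: ref 4 → FAULT (evict 7), frames=[2,4]
Step 4: ref 3 → FAULT (evict 2), frames=[3,4]
Step 5: ref 3 → HIT, frames=[3,4]
Step 6: ref 5 → FAULT (evict 4), frames=[3,5]
Step 7: ref 3 → HIT, frames=[3,5]
Step 8: ref 5 → HIT, frames=[3,5]
Step 9: ref 5 → HIT, frames=[3,5]
Step 10: ref 6 → FAULT (evict 3), frames=[6,5]
Step 11: ref 6 → HIT, frames=[6,5]
Step 12: ref 5 → HIT, frames=[6,5]
Step 13: ref 4 → FAULT (evict 6), frames=[4,5]
Step 14: ref 6 → FAULT (evict 5), frames=[4,6]
Total faults: 9

Answer: 9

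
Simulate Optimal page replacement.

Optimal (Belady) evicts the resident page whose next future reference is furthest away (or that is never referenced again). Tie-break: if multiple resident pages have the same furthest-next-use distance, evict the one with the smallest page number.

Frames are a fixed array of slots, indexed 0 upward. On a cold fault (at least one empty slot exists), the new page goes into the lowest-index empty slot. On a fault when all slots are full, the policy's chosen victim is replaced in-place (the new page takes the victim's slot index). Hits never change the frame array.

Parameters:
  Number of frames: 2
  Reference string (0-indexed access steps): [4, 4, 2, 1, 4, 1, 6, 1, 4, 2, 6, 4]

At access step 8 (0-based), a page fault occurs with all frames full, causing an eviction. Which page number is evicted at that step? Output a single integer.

Step 0: ref 4 -> FAULT, frames=[4,-]
Step 1: ref 4 -> HIT, frames=[4,-]
Step 2: ref 2 -> FAULT, frames=[4,2]
Step 3: ref 1 -> FAULT, evict 2, frames=[4,1]
Step 4: ref 4 -> HIT, frames=[4,1]
Step 5: ref 1 -> HIT, frames=[4,1]
Step 6: ref 6 -> FAULT, evict 4, frames=[6,1]
Step 7: ref 1 -> HIT, frames=[6,1]
Step 8: ref 4 -> FAULT, evict 1, frames=[6,4]
At step 8: evicted page 1

Answer: 1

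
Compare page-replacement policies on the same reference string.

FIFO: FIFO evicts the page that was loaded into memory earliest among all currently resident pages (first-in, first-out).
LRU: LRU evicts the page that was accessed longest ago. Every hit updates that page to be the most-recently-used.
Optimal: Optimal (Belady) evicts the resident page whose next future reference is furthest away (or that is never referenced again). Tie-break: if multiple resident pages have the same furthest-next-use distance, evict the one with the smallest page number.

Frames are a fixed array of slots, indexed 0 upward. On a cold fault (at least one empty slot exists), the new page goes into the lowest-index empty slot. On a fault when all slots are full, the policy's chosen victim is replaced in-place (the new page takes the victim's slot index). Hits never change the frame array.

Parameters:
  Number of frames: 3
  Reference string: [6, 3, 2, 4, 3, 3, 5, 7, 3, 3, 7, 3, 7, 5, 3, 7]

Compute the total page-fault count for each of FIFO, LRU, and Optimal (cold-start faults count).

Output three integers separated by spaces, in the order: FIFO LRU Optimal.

--- FIFO ---
  step 0: ref 6 -> FAULT, frames=[6,-,-] (faults so far: 1)
  step 1: ref 3 -> FAULT, frames=[6,3,-] (faults so far: 2)
  step 2: ref 2 -> FAULT, frames=[6,3,2] (faults so far: 3)
  step 3: ref 4 -> FAULT, evict 6, frames=[4,3,2] (faults so far: 4)
  step 4: ref 3 -> HIT, frames=[4,3,2] (faults so far: 4)
  step 5: ref 3 -> HIT, frames=[4,3,2] (faults so far: 4)
  step 6: ref 5 -> FAULT, evict 3, frames=[4,5,2] (faults so far: 5)
  step 7: ref 7 -> FAULT, evict 2, frames=[4,5,7] (faults so far: 6)
  step 8: ref 3 -> FAULT, evict 4, frames=[3,5,7] (faults so far: 7)
  step 9: ref 3 -> HIT, frames=[3,5,7] (faults so far: 7)
  step 10: ref 7 -> HIT, frames=[3,5,7] (faults so far: 7)
  step 11: ref 3 -> HIT, frames=[3,5,7] (faults so far: 7)
  step 12: ref 7 -> HIT, frames=[3,5,7] (faults so far: 7)
  step 13: ref 5 -> HIT, frames=[3,5,7] (faults so far: 7)
  step 14: ref 3 -> HIT, frames=[3,5,7] (faults so far: 7)
  step 15: ref 7 -> HIT, frames=[3,5,7] (faults so far: 7)
  FIFO total faults: 7
--- LRU ---
  step 0: ref 6 -> FAULT, frames=[6,-,-] (faults so far: 1)
  step 1: ref 3 -> FAULT, frames=[6,3,-] (faults so far: 2)
  step 2: ref 2 -> FAULT, frames=[6,3,2] (faults so far: 3)
  step 3: ref 4 -> FAULT, evict 6, frames=[4,3,2] (faults so far: 4)
  step 4: ref 3 -> HIT, frames=[4,3,2] (faults so far: 4)
  step 5: ref 3 -> HIT, frames=[4,3,2] (faults so far: 4)
  step 6: ref 5 -> FAULT, evict 2, frames=[4,3,5] (faults so far: 5)
  step 7: ref 7 -> FAULT, evict 4, frames=[7,3,5] (faults so far: 6)
  step 8: ref 3 -> HIT, frames=[7,3,5] (faults so far: 6)
  step 9: ref 3 -> HIT, frames=[7,3,5] (faults so far: 6)
  step 10: ref 7 -> HIT, frames=[7,3,5] (faults so far: 6)
  step 11: ref 3 -> HIT, frames=[7,3,5] (faults so far: 6)
  step 12: ref 7 -> HIT, frames=[7,3,5] (faults so far: 6)
  step 13: ref 5 -> HIT, frames=[7,3,5] (faults so far: 6)
  step 14: ref 3 -> HIT, frames=[7,3,5] (faults so far: 6)
  step 15: ref 7 -> HIT, frames=[7,3,5] (faults so far: 6)
  LRU total faults: 6
--- Optimal ---
  step 0: ref 6 -> FAULT, frames=[6,-,-] (faults so far: 1)
  step 1: ref 3 -> FAULT, frames=[6,3,-] (faults so far: 2)
  step 2: ref 2 -> FAULT, frames=[6,3,2] (faults so far: 3)
  step 3: ref 4 -> FAULT, evict 2, frames=[6,3,4] (faults so far: 4)
  step 4: ref 3 -> HIT, frames=[6,3,4] (faults so far: 4)
  step 5: ref 3 -> HIT, frames=[6,3,4] (faults so far: 4)
  step 6: ref 5 -> FAULT, evict 4, frames=[6,3,5] (faults so far: 5)
  step 7: ref 7 -> FAULT, evict 6, frames=[7,3,5] (faults so far: 6)
  step 8: ref 3 -> HIT, frames=[7,3,5] (faults so far: 6)
  step 9: ref 3 -> HIT, frames=[7,3,5] (faults so far: 6)
  step 10: ref 7 -> HIT, frames=[7,3,5] (faults so far: 6)
  step 11: ref 3 -> HIT, frames=[7,3,5] (faults so far: 6)
  step 12: ref 7 -> HIT, frames=[7,3,5] (faults so far: 6)
  step 13: ref 5 -> HIT, frames=[7,3,5] (faults so far: 6)
  step 14: ref 3 -> HIT, frames=[7,3,5] (faults so far: 6)
  step 15: ref 7 -> HIT, frames=[7,3,5] (faults so far: 6)
  Optimal total faults: 6

Answer: 7 6 6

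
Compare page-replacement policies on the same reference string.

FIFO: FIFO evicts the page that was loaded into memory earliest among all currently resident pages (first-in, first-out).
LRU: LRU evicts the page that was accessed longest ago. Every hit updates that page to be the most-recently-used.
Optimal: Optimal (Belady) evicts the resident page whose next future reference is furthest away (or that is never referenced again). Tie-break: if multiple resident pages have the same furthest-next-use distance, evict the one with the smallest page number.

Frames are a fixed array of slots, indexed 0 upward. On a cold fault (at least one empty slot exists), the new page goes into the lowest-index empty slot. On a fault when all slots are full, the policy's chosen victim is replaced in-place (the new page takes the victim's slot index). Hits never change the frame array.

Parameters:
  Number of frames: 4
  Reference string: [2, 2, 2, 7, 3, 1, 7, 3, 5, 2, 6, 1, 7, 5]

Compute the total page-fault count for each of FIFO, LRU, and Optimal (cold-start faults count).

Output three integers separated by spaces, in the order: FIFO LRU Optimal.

Answer: 8 10 6

Derivation:
--- FIFO ---
  step 0: ref 2 -> FAULT, frames=[2,-,-,-] (faults so far: 1)
  step 1: ref 2 -> HIT, frames=[2,-,-,-] (faults so far: 1)
  step 2: ref 2 -> HIT, frames=[2,-,-,-] (faults so far: 1)
  step 3: ref 7 -> FAULT, frames=[2,7,-,-] (faults so far: 2)
  step 4: ref 3 -> FAULT, frames=[2,7,3,-] (faults so far: 3)
  step 5: ref 1 -> FAULT, frames=[2,7,3,1] (faults so far: 4)
  step 6: ref 7 -> HIT, frames=[2,7,3,1] (faults so far: 4)
  step 7: ref 3 -> HIT, frames=[2,7,3,1] (faults so far: 4)
  step 8: ref 5 -> FAULT, evict 2, frames=[5,7,3,1] (faults so far: 5)
  step 9: ref 2 -> FAULT, evict 7, frames=[5,2,3,1] (faults so far: 6)
  step 10: ref 6 -> FAULT, evict 3, frames=[5,2,6,1] (faults so far: 7)
  step 11: ref 1 -> HIT, frames=[5,2,6,1] (faults so far: 7)
  step 12: ref 7 -> FAULT, evict 1, frames=[5,2,6,7] (faults so far: 8)
  step 13: ref 5 -> HIT, frames=[5,2,6,7] (faults so far: 8)
  FIFO total faults: 8
--- LRU ---
  step 0: ref 2 -> FAULT, frames=[2,-,-,-] (faults so far: 1)
  step 1: ref 2 -> HIT, frames=[2,-,-,-] (faults so far: 1)
  step 2: ref 2 -> HIT, frames=[2,-,-,-] (faults so far: 1)
  step 3: ref 7 -> FAULT, frames=[2,7,-,-] (faults so far: 2)
  step 4: ref 3 -> FAULT, frames=[2,7,3,-] (faults so far: 3)
  step 5: ref 1 -> FAULT, frames=[2,7,3,1] (faults so far: 4)
  step 6: ref 7 -> HIT, frames=[2,7,3,1] (faults so far: 4)
  step 7: ref 3 -> HIT, frames=[2,7,3,1] (faults so far: 4)
  step 8: ref 5 -> FAULT, evict 2, frames=[5,7,3,1] (faults so far: 5)
  step 9: ref 2 -> FAULT, evict 1, frames=[5,7,3,2] (faults so far: 6)
  step 10: ref 6 -> FAULT, evict 7, frames=[5,6,3,2] (faults so far: 7)
  step 11: ref 1 -> FAULT, evict 3, frames=[5,6,1,2] (faults so far: 8)
  step 12: ref 7 -> FAULT, evict 5, frames=[7,6,1,2] (faults so far: 9)
  step 13: ref 5 -> FAULT, evict 2, frames=[7,6,1,5] (faults so far: 10)
  LRU total faults: 10
--- Optimal ---
  step 0: ref 2 -> FAULT, frames=[2,-,-,-] (faults so far: 1)
  step 1: ref 2 -> HIT, frames=[2,-,-,-] (faults so far: 1)
  step 2: ref 2 -> HIT, frames=[2,-,-,-] (faults so far: 1)
  step 3: ref 7 -> FAULT, frames=[2,7,-,-] (faults so far: 2)
  step 4: ref 3 -> FAULT, frames=[2,7,3,-] (faults so far: 3)
  step 5: ref 1 -> FAULT, frames=[2,7,3,1] (faults so far: 4)
  step 6: ref 7 -> HIT, frames=[2,7,3,1] (faults so far: 4)
  step 7: ref 3 -> HIT, frames=[2,7,3,1] (faults so far: 4)
  step 8: ref 5 -> FAULT, evict 3, frames=[2,7,5,1] (faults so far: 5)
  step 9: ref 2 -> HIT, frames=[2,7,5,1] (faults so far: 5)
  step 10: ref 6 -> FAULT, evict 2, frames=[6,7,5,1] (faults so far: 6)
  step 11: ref 1 -> HIT, frames=[6,7,5,1] (faults so far: 6)
  step 12: ref 7 -> HIT, frames=[6,7,5,1] (faults so far: 6)
  step 13: ref 5 -> HIT, frames=[6,7,5,1] (faults so far: 6)
  Optimal total faults: 6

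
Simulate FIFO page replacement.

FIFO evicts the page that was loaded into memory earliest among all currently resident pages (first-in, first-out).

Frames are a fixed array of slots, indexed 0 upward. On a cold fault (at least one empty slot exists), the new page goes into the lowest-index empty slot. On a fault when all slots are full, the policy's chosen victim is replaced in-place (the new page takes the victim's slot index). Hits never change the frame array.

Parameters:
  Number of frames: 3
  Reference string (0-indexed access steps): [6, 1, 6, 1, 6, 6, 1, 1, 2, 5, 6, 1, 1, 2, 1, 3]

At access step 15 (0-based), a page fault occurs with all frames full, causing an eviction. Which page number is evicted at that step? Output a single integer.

Answer: 6

Derivation:
Step 0: ref 6 -> FAULT, frames=[6,-,-]
Step 1: ref 1 -> FAULT, frames=[6,1,-]
Step 2: ref 6 -> HIT, frames=[6,1,-]
Step 3: ref 1 -> HIT, frames=[6,1,-]
Step 4: ref 6 -> HIT, frames=[6,1,-]
Step 5: ref 6 -> HIT, frames=[6,1,-]
Step 6: ref 1 -> HIT, frames=[6,1,-]
Step 7: ref 1 -> HIT, frames=[6,1,-]
Step 8: ref 2 -> FAULT, frames=[6,1,2]
Step 9: ref 5 -> FAULT, evict 6, frames=[5,1,2]
Step 10: ref 6 -> FAULT, evict 1, frames=[5,6,2]
Step 11: ref 1 -> FAULT, evict 2, frames=[5,6,1]
Step 12: ref 1 -> HIT, frames=[5,6,1]
Step 13: ref 2 -> FAULT, evict 5, frames=[2,6,1]
Step 14: ref 1 -> HIT, frames=[2,6,1]
Step 15: ref 3 -> FAULT, evict 6, frames=[2,3,1]
At step 15: evicted page 6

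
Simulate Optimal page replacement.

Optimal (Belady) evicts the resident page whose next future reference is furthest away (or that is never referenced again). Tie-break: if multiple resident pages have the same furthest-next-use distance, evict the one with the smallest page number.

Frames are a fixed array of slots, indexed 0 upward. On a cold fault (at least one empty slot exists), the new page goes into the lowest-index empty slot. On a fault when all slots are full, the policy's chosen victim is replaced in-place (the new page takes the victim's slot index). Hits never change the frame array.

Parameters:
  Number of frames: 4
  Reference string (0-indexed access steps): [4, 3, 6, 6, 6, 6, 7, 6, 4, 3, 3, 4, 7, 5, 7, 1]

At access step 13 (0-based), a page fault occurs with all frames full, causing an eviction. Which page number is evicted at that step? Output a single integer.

Step 0: ref 4 -> FAULT, frames=[4,-,-,-]
Step 1: ref 3 -> FAULT, frames=[4,3,-,-]
Step 2: ref 6 -> FAULT, frames=[4,3,6,-]
Step 3: ref 6 -> HIT, frames=[4,3,6,-]
Step 4: ref 6 -> HIT, frames=[4,3,6,-]
Step 5: ref 6 -> HIT, frames=[4,3,6,-]
Step 6: ref 7 -> FAULT, frames=[4,3,6,7]
Step 7: ref 6 -> HIT, frames=[4,3,6,7]
Step 8: ref 4 -> HIT, frames=[4,3,6,7]
Step 9: ref 3 -> HIT, frames=[4,3,6,7]
Step 10: ref 3 -> HIT, frames=[4,3,6,7]
Step 11: ref 4 -> HIT, frames=[4,3,6,7]
Step 12: ref 7 -> HIT, frames=[4,3,6,7]
Step 13: ref 5 -> FAULT, evict 3, frames=[4,5,6,7]
At step 13: evicted page 3

Answer: 3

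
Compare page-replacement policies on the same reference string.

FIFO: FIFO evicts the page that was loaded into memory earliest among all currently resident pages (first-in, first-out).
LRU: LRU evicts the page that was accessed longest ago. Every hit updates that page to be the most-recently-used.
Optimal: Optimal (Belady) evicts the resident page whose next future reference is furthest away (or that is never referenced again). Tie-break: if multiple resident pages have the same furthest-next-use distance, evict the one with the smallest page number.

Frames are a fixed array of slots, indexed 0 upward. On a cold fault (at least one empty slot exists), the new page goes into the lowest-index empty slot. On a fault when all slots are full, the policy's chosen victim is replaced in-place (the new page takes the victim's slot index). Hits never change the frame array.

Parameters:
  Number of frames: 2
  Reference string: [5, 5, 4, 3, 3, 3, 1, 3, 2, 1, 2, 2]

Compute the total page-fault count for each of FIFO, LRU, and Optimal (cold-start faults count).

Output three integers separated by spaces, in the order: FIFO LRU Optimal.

--- FIFO ---
  step 0: ref 5 -> FAULT, frames=[5,-] (faults so far: 1)
  step 1: ref 5 -> HIT, frames=[5,-] (faults so far: 1)
  step 2: ref 4 -> FAULT, frames=[5,4] (faults so far: 2)
  step 3: ref 3 -> FAULT, evict 5, frames=[3,4] (faults so far: 3)
  step 4: ref 3 -> HIT, frames=[3,4] (faults so far: 3)
  step 5: ref 3 -> HIT, frames=[3,4] (faults so far: 3)
  step 6: ref 1 -> FAULT, evict 4, frames=[3,1] (faults so far: 4)
  step 7: ref 3 -> HIT, frames=[3,1] (faults so far: 4)
  step 8: ref 2 -> FAULT, evict 3, frames=[2,1] (faults so far: 5)
  step 9: ref 1 -> HIT, frames=[2,1] (faults so far: 5)
  step 10: ref 2 -> HIT, frames=[2,1] (faults so far: 5)
  step 11: ref 2 -> HIT, frames=[2,1] (faults so far: 5)
  FIFO total faults: 5
--- LRU ---
  step 0: ref 5 -> FAULT, frames=[5,-] (faults so far: 1)
  step 1: ref 5 -> HIT, frames=[5,-] (faults so far: 1)
  step 2: ref 4 -> FAULT, frames=[5,4] (faults so far: 2)
  step 3: ref 3 -> FAULT, evict 5, frames=[3,4] (faults so far: 3)
  step 4: ref 3 -> HIT, frames=[3,4] (faults so far: 3)
  step 5: ref 3 -> HIT, frames=[3,4] (faults so far: 3)
  step 6: ref 1 -> FAULT, evict 4, frames=[3,1] (faults so far: 4)
  step 7: ref 3 -> HIT, frames=[3,1] (faults so far: 4)
  step 8: ref 2 -> FAULT, evict 1, frames=[3,2] (faults so far: 5)
  step 9: ref 1 -> FAULT, evict 3, frames=[1,2] (faults so far: 6)
  step 10: ref 2 -> HIT, frames=[1,2] (faults so far: 6)
  step 11: ref 2 -> HIT, frames=[1,2] (faults so far: 6)
  LRU total faults: 6
--- Optimal ---
  step 0: ref 5 -> FAULT, frames=[5,-] (faults so far: 1)
  step 1: ref 5 -> HIT, frames=[5,-] (faults so far: 1)
  step 2: ref 4 -> FAULT, frames=[5,4] (faults so far: 2)
  step 3: ref 3 -> FAULT, evict 4, frames=[5,3] (faults so far: 3)
  step 4: ref 3 -> HIT, frames=[5,3] (faults so far: 3)
  step 5: ref 3 -> HIT, frames=[5,3] (faults so far: 3)
  step 6: ref 1 -> FAULT, evict 5, frames=[1,3] (faults so far: 4)
  step 7: ref 3 -> HIT, frames=[1,3] (faults so far: 4)
  step 8: ref 2 -> FAULT, evict 3, frames=[1,2] (faults so far: 5)
  step 9: ref 1 -> HIT, frames=[1,2] (faults so far: 5)
  step 10: ref 2 -> HIT, frames=[1,2] (faults so far: 5)
  step 11: ref 2 -> HIT, frames=[1,2] (faults so far: 5)
  Optimal total faults: 5

Answer: 5 6 5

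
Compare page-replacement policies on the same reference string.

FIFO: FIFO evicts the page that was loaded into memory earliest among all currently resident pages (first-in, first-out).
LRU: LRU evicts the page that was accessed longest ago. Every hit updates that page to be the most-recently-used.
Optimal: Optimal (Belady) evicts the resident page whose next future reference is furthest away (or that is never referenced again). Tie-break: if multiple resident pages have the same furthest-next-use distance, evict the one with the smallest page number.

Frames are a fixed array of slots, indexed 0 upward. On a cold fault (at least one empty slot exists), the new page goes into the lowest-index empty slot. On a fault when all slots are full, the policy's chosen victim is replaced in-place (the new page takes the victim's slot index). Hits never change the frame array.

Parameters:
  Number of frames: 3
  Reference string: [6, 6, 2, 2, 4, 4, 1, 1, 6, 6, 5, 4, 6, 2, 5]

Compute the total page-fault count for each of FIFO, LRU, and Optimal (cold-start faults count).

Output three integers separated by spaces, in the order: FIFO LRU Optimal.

--- FIFO ---
  step 0: ref 6 -> FAULT, frames=[6,-,-] (faults so far: 1)
  step 1: ref 6 -> HIT, frames=[6,-,-] (faults so far: 1)
  step 2: ref 2 -> FAULT, frames=[6,2,-] (faults so far: 2)
  step 3: ref 2 -> HIT, frames=[6,2,-] (faults so far: 2)
  step 4: ref 4 -> FAULT, frames=[6,2,4] (faults so far: 3)
  step 5: ref 4 -> HIT, frames=[6,2,4] (faults so far: 3)
  step 6: ref 1 -> FAULT, evict 6, frames=[1,2,4] (faults so far: 4)
  step 7: ref 1 -> HIT, frames=[1,2,4] (faults so far: 4)
  step 8: ref 6 -> FAULT, evict 2, frames=[1,6,4] (faults so far: 5)
  step 9: ref 6 -> HIT, frames=[1,6,4] (faults so far: 5)
  step 10: ref 5 -> FAULT, evict 4, frames=[1,6,5] (faults so far: 6)
  step 11: ref 4 -> FAULT, evict 1, frames=[4,6,5] (faults so far: 7)
  step 12: ref 6 -> HIT, frames=[4,6,5] (faults so far: 7)
  step 13: ref 2 -> FAULT, evict 6, frames=[4,2,5] (faults so far: 8)
  step 14: ref 5 -> HIT, frames=[4,2,5] (faults so far: 8)
  FIFO total faults: 8
--- LRU ---
  step 0: ref 6 -> FAULT, frames=[6,-,-] (faults so far: 1)
  step 1: ref 6 -> HIT, frames=[6,-,-] (faults so far: 1)
  step 2: ref 2 -> FAULT, frames=[6,2,-] (faults so far: 2)
  step 3: ref 2 -> HIT, frames=[6,2,-] (faults so far: 2)
  step 4: ref 4 -> FAULT, frames=[6,2,4] (faults so far: 3)
  step 5: ref 4 -> HIT, frames=[6,2,4] (faults so far: 3)
  step 6: ref 1 -> FAULT, evict 6, frames=[1,2,4] (faults so far: 4)
  step 7: ref 1 -> HIT, frames=[1,2,4] (faults so far: 4)
  step 8: ref 6 -> FAULT, evict 2, frames=[1,6,4] (faults so far: 5)
  step 9: ref 6 -> HIT, frames=[1,6,4] (faults so far: 5)
  step 10: ref 5 -> FAULT, evict 4, frames=[1,6,5] (faults so far: 6)
  step 11: ref 4 -> FAULT, evict 1, frames=[4,6,5] (faults so far: 7)
  step 12: ref 6 -> HIT, frames=[4,6,5] (faults so far: 7)
  step 13: ref 2 -> FAULT, evict 5, frames=[4,6,2] (faults so far: 8)
  step 14: ref 5 -> FAULT, evict 4, frames=[5,6,2] (faults so far: 9)
  LRU total faults: 9
--- Optimal ---
  step 0: ref 6 -> FAULT, frames=[6,-,-] (faults so far: 1)
  step 1: ref 6 -> HIT, frames=[6,-,-] (faults so far: 1)
  step 2: ref 2 -> FAULT, frames=[6,2,-] (faults so far: 2)
  step 3: ref 2 -> HIT, frames=[6,2,-] (faults so far: 2)
  step 4: ref 4 -> FAULT, frames=[6,2,4] (faults so far: 3)
  step 5: ref 4 -> HIT, frames=[6,2,4] (faults so far: 3)
  step 6: ref 1 -> FAULT, evict 2, frames=[6,1,4] (faults so far: 4)
  step 7: ref 1 -> HIT, frames=[6,1,4] (faults so far: 4)
  step 8: ref 6 -> HIT, frames=[6,1,4] (faults so far: 4)
  step 9: ref 6 -> HIT, frames=[6,1,4] (faults so far: 4)
  step 10: ref 5 -> FAULT, evict 1, frames=[6,5,4] (faults so far: 5)
  step 11: ref 4 -> HIT, frames=[6,5,4] (faults so far: 5)
  step 12: ref 6 -> HIT, frames=[6,5,4] (faults so far: 5)
  step 13: ref 2 -> FAULT, evict 4, frames=[6,5,2] (faults so far: 6)
  step 14: ref 5 -> HIT, frames=[6,5,2] (faults so far: 6)
  Optimal total faults: 6

Answer: 8 9 6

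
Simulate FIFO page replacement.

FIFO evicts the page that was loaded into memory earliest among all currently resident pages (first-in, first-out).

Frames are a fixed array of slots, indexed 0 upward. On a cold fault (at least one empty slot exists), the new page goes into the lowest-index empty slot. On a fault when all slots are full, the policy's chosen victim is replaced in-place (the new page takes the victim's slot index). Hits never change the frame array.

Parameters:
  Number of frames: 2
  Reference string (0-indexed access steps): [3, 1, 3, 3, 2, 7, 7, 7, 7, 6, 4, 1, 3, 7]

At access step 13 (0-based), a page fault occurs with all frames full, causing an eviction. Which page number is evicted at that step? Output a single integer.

Step 0: ref 3 -> FAULT, frames=[3,-]
Step 1: ref 1 -> FAULT, frames=[3,1]
Step 2: ref 3 -> HIT, frames=[3,1]
Step 3: ref 3 -> HIT, frames=[3,1]
Step 4: ref 2 -> FAULT, evict 3, frames=[2,1]
Step 5: ref 7 -> FAULT, evict 1, frames=[2,7]
Step 6: ref 7 -> HIT, frames=[2,7]
Step 7: ref 7 -> HIT, frames=[2,7]
Step 8: ref 7 -> HIT, frames=[2,7]
Step 9: ref 6 -> FAULT, evict 2, frames=[6,7]
Step 10: ref 4 -> FAULT, evict 7, frames=[6,4]
Step 11: ref 1 -> FAULT, evict 6, frames=[1,4]
Step 12: ref 3 -> FAULT, evict 4, frames=[1,3]
Step 13: ref 7 -> FAULT, evict 1, frames=[7,3]
At step 13: evicted page 1

Answer: 1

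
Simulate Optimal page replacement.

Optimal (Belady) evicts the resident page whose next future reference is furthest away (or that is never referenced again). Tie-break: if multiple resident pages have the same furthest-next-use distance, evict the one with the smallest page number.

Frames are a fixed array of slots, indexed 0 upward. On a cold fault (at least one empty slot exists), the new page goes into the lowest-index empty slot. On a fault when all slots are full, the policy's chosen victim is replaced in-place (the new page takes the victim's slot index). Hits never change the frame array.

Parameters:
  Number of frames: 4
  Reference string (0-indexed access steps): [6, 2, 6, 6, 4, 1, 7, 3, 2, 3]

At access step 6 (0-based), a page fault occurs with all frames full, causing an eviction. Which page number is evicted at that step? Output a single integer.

Answer: 1

Derivation:
Step 0: ref 6 -> FAULT, frames=[6,-,-,-]
Step 1: ref 2 -> FAULT, frames=[6,2,-,-]
Step 2: ref 6 -> HIT, frames=[6,2,-,-]
Step 3: ref 6 -> HIT, frames=[6,2,-,-]
Step 4: ref 4 -> FAULT, frames=[6,2,4,-]
Step 5: ref 1 -> FAULT, frames=[6,2,4,1]
Step 6: ref 7 -> FAULT, evict 1, frames=[6,2,4,7]
At step 6: evicted page 1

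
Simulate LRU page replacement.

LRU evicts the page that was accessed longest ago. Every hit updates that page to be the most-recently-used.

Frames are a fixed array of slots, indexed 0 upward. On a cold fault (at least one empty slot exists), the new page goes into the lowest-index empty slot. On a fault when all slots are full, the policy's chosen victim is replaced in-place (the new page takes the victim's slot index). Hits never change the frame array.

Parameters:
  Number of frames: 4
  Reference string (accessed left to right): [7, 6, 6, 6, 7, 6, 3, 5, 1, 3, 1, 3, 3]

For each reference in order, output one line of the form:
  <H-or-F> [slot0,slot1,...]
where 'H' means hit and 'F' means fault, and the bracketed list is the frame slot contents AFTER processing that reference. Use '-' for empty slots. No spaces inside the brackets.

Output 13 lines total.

F [7,-,-,-]
F [7,6,-,-]
H [7,6,-,-]
H [7,6,-,-]
H [7,6,-,-]
H [7,6,-,-]
F [7,6,3,-]
F [7,6,3,5]
F [1,6,3,5]
H [1,6,3,5]
H [1,6,3,5]
H [1,6,3,5]
H [1,6,3,5]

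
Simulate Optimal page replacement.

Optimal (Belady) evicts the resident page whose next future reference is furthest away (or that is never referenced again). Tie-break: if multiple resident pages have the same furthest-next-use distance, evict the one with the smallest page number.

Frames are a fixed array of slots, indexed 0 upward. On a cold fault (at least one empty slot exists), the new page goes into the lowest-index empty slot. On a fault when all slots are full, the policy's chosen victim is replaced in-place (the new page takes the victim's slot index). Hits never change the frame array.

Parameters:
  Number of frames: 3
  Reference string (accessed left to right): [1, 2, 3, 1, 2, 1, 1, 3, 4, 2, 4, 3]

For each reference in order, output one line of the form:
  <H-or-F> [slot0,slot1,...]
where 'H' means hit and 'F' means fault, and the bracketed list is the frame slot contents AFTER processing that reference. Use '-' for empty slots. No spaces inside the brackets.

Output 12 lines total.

F [1,-,-]
F [1,2,-]
F [1,2,3]
H [1,2,3]
H [1,2,3]
H [1,2,3]
H [1,2,3]
H [1,2,3]
F [4,2,3]
H [4,2,3]
H [4,2,3]
H [4,2,3]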